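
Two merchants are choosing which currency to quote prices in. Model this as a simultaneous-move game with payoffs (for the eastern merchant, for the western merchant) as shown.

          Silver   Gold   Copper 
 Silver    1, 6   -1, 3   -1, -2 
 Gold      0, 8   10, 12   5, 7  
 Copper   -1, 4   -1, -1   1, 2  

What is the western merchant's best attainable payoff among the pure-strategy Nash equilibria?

12

Both Silver is a pure NE (the eastern merchant: 1 ≥ 0; the western merchant: 6 ≥ 3). The western merchant gets 6.
Both Gold is a pure NE (the eastern merchant: 10 ≥ -1; the western merchant: 12 ≥ 8). The western merchant gets 12.
Every other cell has a profitable deviation for at least one player. Highest of {6, 12} is 12.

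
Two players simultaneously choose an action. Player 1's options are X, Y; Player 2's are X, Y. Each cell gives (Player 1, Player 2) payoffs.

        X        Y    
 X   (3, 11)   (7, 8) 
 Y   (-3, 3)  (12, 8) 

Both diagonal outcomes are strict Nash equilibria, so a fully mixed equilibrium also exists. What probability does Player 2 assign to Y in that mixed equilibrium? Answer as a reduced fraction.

Player 2's mix q on X must make Player 1 indifferent between X and Y.
Player 1's payoff from X: 3q + 7(1−q). From Y: (-3)q + 12(1−q).
Set equal: 6q = 5(1−q) → q = 5/11.
Probability on Y is 1 − 5/11 = 6/11.

6/11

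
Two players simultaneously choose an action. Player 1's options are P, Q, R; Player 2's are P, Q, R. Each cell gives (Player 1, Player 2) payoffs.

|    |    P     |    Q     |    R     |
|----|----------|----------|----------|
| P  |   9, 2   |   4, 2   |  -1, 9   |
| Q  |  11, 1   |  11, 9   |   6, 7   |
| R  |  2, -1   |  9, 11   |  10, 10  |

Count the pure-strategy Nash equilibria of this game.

Both Q: Player 1 gets 11 (best alternative 9); Player 2 gets 9 (best alternative 7). Neither deviates — NE.
Both R is not a NE: Player 2 would switch to Q (11 > 10).
No other cell survives both best-response checks, so there is 1 pure NE.

1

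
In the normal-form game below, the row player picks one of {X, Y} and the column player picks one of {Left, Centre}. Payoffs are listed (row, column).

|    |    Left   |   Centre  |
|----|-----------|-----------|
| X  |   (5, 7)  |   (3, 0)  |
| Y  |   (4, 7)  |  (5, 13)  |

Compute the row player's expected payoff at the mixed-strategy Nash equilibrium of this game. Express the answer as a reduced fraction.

13/3

The column player mixes with probability q on Left, chosen so the row player is indifferent: 5q + 3(1−q) = 4q + 5(1−q) gives q = 2/3.
The row player's expected payoff (from either row, since indifferent) is 5·2/3 + 3·1/3 = 13/3.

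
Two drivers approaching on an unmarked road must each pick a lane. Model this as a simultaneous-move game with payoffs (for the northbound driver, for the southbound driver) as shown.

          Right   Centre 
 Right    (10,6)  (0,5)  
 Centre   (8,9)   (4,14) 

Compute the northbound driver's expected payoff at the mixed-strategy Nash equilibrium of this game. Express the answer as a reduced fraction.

20/3

The southbound driver mixes with probability q on Right, chosen so the northbound driver is indifferent: 10q + 0(1−q) = 8q + 4(1−q) gives q = 2/3.
The northbound driver's expected payoff (from either row, since indifferent) is 10·2/3 + 0·1/3 = 20/3.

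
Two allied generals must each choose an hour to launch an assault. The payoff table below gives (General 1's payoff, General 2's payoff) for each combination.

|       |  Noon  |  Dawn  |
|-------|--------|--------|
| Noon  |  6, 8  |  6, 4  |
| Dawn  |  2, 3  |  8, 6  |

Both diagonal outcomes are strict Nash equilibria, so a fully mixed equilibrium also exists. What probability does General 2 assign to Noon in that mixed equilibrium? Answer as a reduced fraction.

General 2's mix q on Noon must make General 1 indifferent between Noon and Dawn.
General 1's payoff from Noon: 6q + 6(1−q). From Dawn: 2q + 8(1−q).
Set equal: 4q = 2(1−q) → q = 2/6 = 1/3.

1/3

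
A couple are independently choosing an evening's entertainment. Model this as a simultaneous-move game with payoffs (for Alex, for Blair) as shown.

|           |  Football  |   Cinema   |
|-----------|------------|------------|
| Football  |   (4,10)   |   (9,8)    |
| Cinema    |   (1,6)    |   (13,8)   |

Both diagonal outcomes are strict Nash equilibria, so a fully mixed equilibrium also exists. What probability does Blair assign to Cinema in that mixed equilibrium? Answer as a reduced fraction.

Blair's mix q on Football must make Alex indifferent between Football and Cinema.
Alex's payoff from Football: 4q + 9(1−q). From Cinema: 1q + 13(1−q).
Set equal: 3q = 4(1−q) → q = 4/7.
Probability on Cinema is 1 − 4/7 = 3/7.

3/7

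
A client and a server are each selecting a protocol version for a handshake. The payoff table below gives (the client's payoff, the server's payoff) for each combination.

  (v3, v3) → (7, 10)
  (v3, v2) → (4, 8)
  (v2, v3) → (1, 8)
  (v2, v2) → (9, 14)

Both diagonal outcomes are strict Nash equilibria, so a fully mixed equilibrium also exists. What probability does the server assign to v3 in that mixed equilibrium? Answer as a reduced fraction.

The server's mix q on v3 must make the client indifferent between v3 and v2.
The client's payoff from v3: 7q + 4(1−q). From v2: 1q + 9(1−q).
Set equal: 6q = 5(1−q) → q = 5/11.

5/11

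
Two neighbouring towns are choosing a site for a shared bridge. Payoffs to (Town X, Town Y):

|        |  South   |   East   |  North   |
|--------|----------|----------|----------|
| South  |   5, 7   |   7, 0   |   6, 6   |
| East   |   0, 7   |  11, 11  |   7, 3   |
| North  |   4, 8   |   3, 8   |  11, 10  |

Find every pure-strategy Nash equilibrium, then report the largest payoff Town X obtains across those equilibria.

Both South is a pure NE (Town X: 5 ≥ 4; Town Y: 7 ≥ 6). Town X gets 5.
Both East is a pure NE (Town X: 11 ≥ 7; Town Y: 11 ≥ 7). Town X gets 11.
Both North is a pure NE (Town X: 11 ≥ 7; Town Y: 10 ≥ 8). Town X gets 11.
Every other cell has a profitable deviation for at least one player. Highest of {5, 11, 11} is 11.

11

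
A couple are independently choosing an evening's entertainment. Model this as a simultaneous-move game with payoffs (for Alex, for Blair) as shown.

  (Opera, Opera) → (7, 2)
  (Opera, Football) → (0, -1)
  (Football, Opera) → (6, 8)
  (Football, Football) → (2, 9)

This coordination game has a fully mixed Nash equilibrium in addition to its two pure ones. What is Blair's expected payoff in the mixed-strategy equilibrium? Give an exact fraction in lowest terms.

Alex mixes with probability p on Opera, chosen so Blair is indifferent: 2p + 8(1−p) = (-1)p + 9(1−p) gives p = 1/4.
Blair's expected payoff is 2·1/4 + 8·3/4 = 13/2.

13/2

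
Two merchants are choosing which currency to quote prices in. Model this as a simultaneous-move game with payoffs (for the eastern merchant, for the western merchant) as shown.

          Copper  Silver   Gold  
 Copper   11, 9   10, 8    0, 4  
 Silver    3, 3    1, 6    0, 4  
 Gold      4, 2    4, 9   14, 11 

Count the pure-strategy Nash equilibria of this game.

Both Copper: the eastern merchant gets 11 (best alternative 4); the western merchant gets 9 (best alternative 8). Neither deviates — NE.
Both Gold: the eastern merchant gets 14 (best alternative 0); the western merchant gets 11 (best alternative 9). Neither deviates — NE.
Both Silver is not a NE: the eastern merchant would switch to Copper (10 > 1).
No other cell survives both best-response checks, so there are 2 pure NE.

2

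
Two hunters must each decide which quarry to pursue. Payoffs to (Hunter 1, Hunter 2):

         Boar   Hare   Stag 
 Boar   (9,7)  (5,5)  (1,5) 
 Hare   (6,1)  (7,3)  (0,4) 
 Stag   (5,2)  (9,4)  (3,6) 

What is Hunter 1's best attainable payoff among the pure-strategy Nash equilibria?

Both Boar is a pure NE (Hunter 1: 9 ≥ 6; Hunter 2: 7 ≥ 5). Hunter 1 gets 9.
Both Stag is a pure NE (Hunter 1: 3 ≥ 1; Hunter 2: 6 ≥ 4). Hunter 1 gets 3.
Every other cell has a profitable deviation for at least one player. Highest of {9, 3} is 9.

9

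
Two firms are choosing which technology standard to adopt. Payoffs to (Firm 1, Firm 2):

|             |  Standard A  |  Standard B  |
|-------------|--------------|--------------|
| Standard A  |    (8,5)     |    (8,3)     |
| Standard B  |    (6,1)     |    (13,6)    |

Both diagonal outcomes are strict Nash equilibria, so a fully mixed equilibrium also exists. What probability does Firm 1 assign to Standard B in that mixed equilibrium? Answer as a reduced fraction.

Firm 1's mix p on Standard A must make Firm 2 indifferent between Standard A and Standard B.
Firm 2's payoff from Standard A: 5p + 1(1−p). From Standard B: 3p + 6(1−p).
Set equal: 2p = 5(1−p) → p = 5/7.
Probability on Standard B is 1 − 5/7 = 2/7.

2/7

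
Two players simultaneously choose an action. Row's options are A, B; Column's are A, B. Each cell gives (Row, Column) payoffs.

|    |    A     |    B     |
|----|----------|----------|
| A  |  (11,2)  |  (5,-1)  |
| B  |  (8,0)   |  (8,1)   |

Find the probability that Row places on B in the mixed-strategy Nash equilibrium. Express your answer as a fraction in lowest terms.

3/4

Row's mix p on A must make Column indifferent between A and B.
Column's payoff from A: 2p + 0(1−p). From B: (-1)p + 1(1−p).
Set equal: 3p = 1(1−p) → p = 1/4.
Probability on B is 1 − 1/4 = 3/4.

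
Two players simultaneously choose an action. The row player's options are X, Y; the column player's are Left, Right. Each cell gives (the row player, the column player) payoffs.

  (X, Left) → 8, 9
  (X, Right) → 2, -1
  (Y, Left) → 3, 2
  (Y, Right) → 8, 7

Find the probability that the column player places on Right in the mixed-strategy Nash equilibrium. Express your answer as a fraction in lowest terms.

5/11

The column player's mix q on Left must make the row player indifferent between X and Y.
The row player's payoff from X: 8q + 2(1−q). From Y: 3q + 8(1−q).
Set equal: 5q = 6(1−q) → q = 6/11.
Probability on Right is 1 − 6/11 = 5/11.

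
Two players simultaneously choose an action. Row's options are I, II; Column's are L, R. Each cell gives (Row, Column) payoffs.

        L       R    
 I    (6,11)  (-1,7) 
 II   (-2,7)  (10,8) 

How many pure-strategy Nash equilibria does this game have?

2

(I, L): Row gets 6 (best alternative -2); Column gets 11 (best alternative 7). Neither deviates — NE.
(II, R): Row gets 10 (best alternative -1); Column gets 8 (best alternative 7). Neither deviates — NE.
(I, R) is not a NE: Row would switch to II (10 > -1).
No other cell survives both best-response checks, so there are 2 pure NE.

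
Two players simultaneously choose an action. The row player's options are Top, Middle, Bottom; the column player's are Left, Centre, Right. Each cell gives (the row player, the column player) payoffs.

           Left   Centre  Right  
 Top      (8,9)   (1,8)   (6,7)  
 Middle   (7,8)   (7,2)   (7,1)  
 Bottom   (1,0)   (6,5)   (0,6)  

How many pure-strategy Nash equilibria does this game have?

(Top, Left): the row player gets 8 (best alternative 7); the column player gets 9 (best alternative 8). Neither deviates — NE.
(Bottom, Right) is not a NE: the row player would switch to Middle (7 > 0).
No other cell survives both best-response checks, so there is 1 pure NE.

1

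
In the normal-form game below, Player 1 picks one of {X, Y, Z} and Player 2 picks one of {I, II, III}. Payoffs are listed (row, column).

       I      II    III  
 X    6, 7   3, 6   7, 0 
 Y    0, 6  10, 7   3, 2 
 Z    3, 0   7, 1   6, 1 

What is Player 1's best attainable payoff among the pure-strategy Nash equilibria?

10

(X, I) is a pure NE (Player 1: 6 ≥ 3; Player 2: 7 ≥ 6). Player 1 gets 6.
(Y, II) is a pure NE (Player 1: 10 ≥ 7; Player 2: 7 ≥ 6). Player 1 gets 10.
Every other cell has a profitable deviation for at least one player. Highest of {6, 10} is 10.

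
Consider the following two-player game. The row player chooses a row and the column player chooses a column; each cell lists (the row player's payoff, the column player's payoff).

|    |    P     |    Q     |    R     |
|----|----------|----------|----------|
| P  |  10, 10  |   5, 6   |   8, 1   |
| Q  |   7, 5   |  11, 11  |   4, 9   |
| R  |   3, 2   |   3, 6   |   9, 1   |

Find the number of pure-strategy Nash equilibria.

2

Both P: the row player gets 10 (best alternative 7); the column player gets 10 (best alternative 6). Neither deviates — NE.
Both Q: the row player gets 11 (best alternative 5); the column player gets 11 (best alternative 9). Neither deviates — NE.
Both R is not a NE: the column player would switch to Q (6 > 1).
No other cell survives both best-response checks, so there are 2 pure NE.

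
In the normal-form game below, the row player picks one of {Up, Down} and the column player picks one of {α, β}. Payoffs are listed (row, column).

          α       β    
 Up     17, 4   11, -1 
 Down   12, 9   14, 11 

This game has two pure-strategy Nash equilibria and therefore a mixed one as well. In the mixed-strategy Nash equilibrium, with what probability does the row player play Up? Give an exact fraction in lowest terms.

The row player's mix p on Up must make the column player indifferent between α and β.
The column player's payoff from α: 4p + 9(1−p). From β: (-1)p + 11(1−p).
Set equal: 5p = 2(1−p) → p = 2/7.

2/7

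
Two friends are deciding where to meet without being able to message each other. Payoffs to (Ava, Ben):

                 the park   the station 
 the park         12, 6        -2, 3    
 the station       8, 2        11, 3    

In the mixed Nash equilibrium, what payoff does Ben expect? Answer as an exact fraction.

3

Ava mixes with probability p on the park, chosen so Ben is indifferent: 6p + 2(1−p) = 3p + 3(1−p) gives p = 1/4.
Ben's expected payoff is 6·1/4 + 2·3/4 = 3.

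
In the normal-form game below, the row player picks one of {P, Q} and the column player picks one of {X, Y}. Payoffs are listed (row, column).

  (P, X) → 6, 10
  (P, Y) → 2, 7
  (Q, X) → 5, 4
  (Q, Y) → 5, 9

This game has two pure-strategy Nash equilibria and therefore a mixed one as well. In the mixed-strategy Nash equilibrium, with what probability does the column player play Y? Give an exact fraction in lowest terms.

1/4

The column player's mix q on X must make the row player indifferent between P and Q.
The row player's payoff from P: 6q + 2(1−q). From Q: 5q + 5(1−q).
Set equal: 1q = 3(1−q) → q = 3/4.
Probability on Y is 1 − 3/4 = 1/4.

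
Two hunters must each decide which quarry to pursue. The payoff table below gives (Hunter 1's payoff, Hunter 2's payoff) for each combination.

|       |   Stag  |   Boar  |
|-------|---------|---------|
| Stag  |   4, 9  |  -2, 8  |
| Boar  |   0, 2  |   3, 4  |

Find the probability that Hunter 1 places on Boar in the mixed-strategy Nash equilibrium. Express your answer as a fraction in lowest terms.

1/3

Hunter 1's mix p on Stag must make Hunter 2 indifferent between Stag and Boar.
Hunter 2's payoff from Stag: 9p + 2(1−p). From Boar: 8p + 4(1−p).
Set equal: 1p = 2(1−p) → p = 2/3.
Probability on Boar is 1 − 2/3 = 1/3.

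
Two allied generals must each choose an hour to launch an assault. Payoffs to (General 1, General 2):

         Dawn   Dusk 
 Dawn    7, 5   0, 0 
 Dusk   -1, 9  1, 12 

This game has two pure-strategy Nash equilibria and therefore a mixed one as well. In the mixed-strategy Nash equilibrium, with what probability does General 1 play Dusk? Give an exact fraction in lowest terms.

5/8

General 1's mix p on Dawn must make General 2 indifferent between Dawn and Dusk.
General 2's payoff from Dawn: 5p + 9(1−p). From Dusk: 0p + 12(1−p).
Set equal: 5p = 3(1−p) → p = 3/8.
Probability on Dusk is 1 − 3/8 = 5/8.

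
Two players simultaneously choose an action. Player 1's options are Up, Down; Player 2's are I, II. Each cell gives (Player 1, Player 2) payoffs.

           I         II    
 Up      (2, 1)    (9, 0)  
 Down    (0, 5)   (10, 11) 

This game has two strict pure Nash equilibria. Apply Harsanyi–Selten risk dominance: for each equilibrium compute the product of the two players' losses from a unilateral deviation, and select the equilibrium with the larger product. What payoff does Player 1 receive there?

10

At (Up, I): Player 1 loses 2 − 0 = 2 by deviating; Player 2 loses 1 − 0 = 1. Product = 2·1 = 2.
At (Down, II): Player 1 loses 10 − 9 = 1 by deviating; Player 2 loses 11 − 5 = 6. Product = 1·6 = 6.
6 > 2, so (Down, II) is risk-dominant. Player 1's payoff there is 10.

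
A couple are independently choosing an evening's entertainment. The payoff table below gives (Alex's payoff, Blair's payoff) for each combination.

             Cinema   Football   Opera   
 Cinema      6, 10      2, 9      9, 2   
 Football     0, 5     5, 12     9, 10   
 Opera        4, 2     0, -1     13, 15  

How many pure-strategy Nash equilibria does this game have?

Both Cinema: Alex gets 6 (best alternative 4); Blair gets 10 (best alternative 9). Neither deviates — NE.
Both Football: Alex gets 5 (best alternative 2); Blair gets 12 (best alternative 10). Neither deviates — NE.
Both Opera: Alex gets 13 (best alternative 9); Blair gets 15 (best alternative 2). Neither deviates — NE.
(Football, Cinema) is not a NE: Alex would switch to Cinema (6 > 0).
No other cell survives both best-response checks, so there are 3 pure NE.

3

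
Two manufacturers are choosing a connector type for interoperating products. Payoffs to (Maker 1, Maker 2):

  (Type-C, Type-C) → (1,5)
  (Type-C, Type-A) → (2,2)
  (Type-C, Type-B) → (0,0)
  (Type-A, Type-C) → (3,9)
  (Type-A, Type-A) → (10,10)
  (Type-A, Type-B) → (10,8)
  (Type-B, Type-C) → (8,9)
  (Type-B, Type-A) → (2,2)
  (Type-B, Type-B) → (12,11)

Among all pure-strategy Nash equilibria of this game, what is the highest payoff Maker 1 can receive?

Both Type-A is a pure NE (Maker 1: 10 ≥ 2; Maker 2: 10 ≥ 9). Maker 1 gets 10.
Both Type-B is a pure NE (Maker 1: 12 ≥ 10; Maker 2: 11 ≥ 9). Maker 1 gets 12.
Every other cell has a profitable deviation for at least one player. Highest of {10, 12} is 12.

12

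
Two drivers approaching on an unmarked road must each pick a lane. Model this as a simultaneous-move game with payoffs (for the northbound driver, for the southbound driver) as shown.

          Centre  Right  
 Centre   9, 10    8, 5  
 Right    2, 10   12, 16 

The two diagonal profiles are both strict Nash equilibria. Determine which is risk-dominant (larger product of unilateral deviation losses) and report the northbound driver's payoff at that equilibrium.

At both Centre: the northbound driver loses 9 − 2 = 7 by deviating; the southbound driver loses 10 − 5 = 5. Product = 7·5 = 35.
At both Right: the northbound driver loses 12 − 8 = 4 by deviating; the southbound driver loses 16 − 10 = 6. Product = 4·6 = 24.
35 > 24, so both Centre is risk-dominant. The northbound driver's payoff there is 9.

9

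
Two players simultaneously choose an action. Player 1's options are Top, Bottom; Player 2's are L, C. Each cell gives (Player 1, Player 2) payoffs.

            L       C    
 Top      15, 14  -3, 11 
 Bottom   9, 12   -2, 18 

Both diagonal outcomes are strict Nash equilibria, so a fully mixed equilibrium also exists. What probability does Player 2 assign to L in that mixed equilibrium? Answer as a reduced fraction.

Player 2's mix q on L must make Player 1 indifferent between Top and Bottom.
Player 1's payoff from Top: 15q + (-3)(1−q). From Bottom: 9q + (-2)(1−q).
Set equal: 6q = 1(1−q) → q = 1/7.

1/7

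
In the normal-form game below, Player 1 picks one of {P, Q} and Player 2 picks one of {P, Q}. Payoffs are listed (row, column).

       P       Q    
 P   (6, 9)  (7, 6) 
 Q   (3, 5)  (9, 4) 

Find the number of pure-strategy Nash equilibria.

Both P: Player 1 gets 6 (best alternative 3); Player 2 gets 9 (best alternative 6). Neither deviates — NE.
Both Q is not a NE: Player 2 would switch to P (5 > 4).
No other cell survives both best-response checks, so there is 1 pure NE.

1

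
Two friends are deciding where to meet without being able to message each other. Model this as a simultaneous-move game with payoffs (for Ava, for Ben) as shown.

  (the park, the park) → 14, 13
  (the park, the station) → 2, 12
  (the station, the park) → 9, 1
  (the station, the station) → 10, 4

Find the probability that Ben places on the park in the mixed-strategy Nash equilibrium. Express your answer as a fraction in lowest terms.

Ben's mix q on the park must make Ava indifferent between the park and the station.
Ava's payoff from the park: 14q + 2(1−q). From the station: 9q + 10(1−q).
Set equal: 5q = 8(1−q) → q = 8/13.

8/13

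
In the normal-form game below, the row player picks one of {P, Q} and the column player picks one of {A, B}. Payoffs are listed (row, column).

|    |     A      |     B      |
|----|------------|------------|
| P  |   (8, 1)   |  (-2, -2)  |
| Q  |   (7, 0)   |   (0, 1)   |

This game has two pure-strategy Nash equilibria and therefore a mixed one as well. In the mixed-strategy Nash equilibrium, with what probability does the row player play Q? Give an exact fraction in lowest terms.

The row player's mix p on P must make the column player indifferent between A and B.
The column player's payoff from A: 1p + 0(1−p). From B: (-2)p + 1(1−p).
Set equal: 3p = 1(1−p) → p = 1/4.
Probability on Q is 1 − 1/4 = 3/4.

3/4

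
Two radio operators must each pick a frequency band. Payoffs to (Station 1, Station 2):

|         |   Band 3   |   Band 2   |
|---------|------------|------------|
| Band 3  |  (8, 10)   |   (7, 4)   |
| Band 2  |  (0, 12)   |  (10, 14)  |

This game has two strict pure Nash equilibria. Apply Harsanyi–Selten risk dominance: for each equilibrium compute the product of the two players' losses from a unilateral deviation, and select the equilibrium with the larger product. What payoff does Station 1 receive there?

8

At both Band 3: Station 1 loses 8 − 0 = 8 by deviating; Station 2 loses 10 − 4 = 6. Product = 8·6 = 48.
At both Band 2: Station 1 loses 10 − 7 = 3 by deviating; Station 2 loses 14 − 12 = 2. Product = 3·2 = 6.
48 > 6, so both Band 3 is risk-dominant. Station 1's payoff there is 8.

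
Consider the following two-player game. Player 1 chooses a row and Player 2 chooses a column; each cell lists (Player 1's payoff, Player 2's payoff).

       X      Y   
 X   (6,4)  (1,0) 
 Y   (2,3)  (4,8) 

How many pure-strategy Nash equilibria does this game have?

2

Both X: Player 1 gets 6 (best alternative 2); Player 2 gets 4 (best alternative 0). Neither deviates — NE.
Both Y: Player 1 gets 4 (best alternative 1); Player 2 gets 8 (best alternative 3). Neither deviates — NE.
(Y, X) is not a NE: Player 1 would switch to X (6 > 2).
No other cell survives both best-response checks, so there are 2 pure NE.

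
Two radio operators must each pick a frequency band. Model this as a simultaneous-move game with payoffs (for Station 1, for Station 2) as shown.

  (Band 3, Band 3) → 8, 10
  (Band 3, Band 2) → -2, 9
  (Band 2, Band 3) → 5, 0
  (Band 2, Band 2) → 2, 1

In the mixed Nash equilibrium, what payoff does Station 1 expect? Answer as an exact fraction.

Station 2 mixes with probability q on Band 3, chosen so Station 1 is indifferent: 8q + (-2)(1−q) = 5q + 2(1−q) gives q = 4/7.
Station 1's expected payoff (from either row, since indifferent) is 8·4/7 + (-2)·3/7 = 26/7.

26/7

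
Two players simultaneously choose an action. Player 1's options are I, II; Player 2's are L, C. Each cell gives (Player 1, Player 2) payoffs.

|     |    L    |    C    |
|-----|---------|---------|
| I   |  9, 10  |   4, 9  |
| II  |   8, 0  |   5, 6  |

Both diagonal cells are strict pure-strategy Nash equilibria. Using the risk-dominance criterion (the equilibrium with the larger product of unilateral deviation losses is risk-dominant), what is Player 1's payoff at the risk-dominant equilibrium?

At (I, L): Player 1 loses 9 − 8 = 1 by deviating; Player 2 loses 10 − 9 = 1. Product = 1·1 = 1.
At (II, C): Player 1 loses 5 − 4 = 1 by deviating; Player 2 loses 6 − 0 = 6. Product = 1·6 = 6.
6 > 1, so (II, C) is risk-dominant. Player 1's payoff there is 5.

5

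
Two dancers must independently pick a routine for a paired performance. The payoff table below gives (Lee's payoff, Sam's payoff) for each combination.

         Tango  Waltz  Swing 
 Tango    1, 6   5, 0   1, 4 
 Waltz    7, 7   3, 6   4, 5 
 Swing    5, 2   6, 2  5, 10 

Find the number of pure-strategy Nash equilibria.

(Waltz, Tango): Lee gets 7 (best alternative 5); Sam gets 7 (best alternative 6). Neither deviates — NE.
Both Swing: Lee gets 5 (best alternative 4); Sam gets 10 (best alternative 2). Neither deviates — NE.
Both Tango is not a NE: Lee would switch to Waltz (7 > 1).
No other cell survives both best-response checks, so there are 2 pure NE.

2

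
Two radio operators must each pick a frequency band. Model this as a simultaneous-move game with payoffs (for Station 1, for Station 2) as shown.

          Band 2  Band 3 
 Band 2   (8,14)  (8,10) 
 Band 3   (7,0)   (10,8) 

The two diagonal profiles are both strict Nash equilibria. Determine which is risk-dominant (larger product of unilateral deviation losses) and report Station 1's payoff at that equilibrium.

At both Band 2: Station 1 loses 8 − 7 = 1 by deviating; Station 2 loses 14 − 10 = 4. Product = 1·4 = 4.
At both Band 3: Station 1 loses 10 − 8 = 2 by deviating; Station 2 loses 8 − 0 = 8. Product = 2·8 = 16.
16 > 4, so both Band 3 is risk-dominant. Station 1's payoff there is 10.

10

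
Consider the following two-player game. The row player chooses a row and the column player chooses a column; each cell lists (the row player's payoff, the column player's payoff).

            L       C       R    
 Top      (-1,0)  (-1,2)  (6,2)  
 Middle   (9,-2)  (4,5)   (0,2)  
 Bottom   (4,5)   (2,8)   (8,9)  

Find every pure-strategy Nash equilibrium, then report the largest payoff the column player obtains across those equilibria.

(Middle, C) is a pure NE (the row player: 4 ≥ 2; the column player: 5 ≥ 2). The column player gets 5.
(Bottom, R) is a pure NE (the row player: 8 ≥ 6; the column player: 9 ≥ 8). The column player gets 9.
Every other cell has a profitable deviation for at least one player. Highest of {5, 9} is 9.

9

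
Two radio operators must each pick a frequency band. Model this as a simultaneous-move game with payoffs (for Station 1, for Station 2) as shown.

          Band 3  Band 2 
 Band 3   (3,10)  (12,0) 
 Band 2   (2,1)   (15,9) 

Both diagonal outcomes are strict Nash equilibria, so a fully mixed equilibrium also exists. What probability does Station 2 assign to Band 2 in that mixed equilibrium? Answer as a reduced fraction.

1/4

Station 2's mix q on Band 3 must make Station 1 indifferent between Band 3 and Band 2.
Station 1's payoff from Band 3: 3q + 12(1−q). From Band 2: 2q + 15(1−q).
Set equal: 1q = 3(1−q) → q = 3/4.
Probability on Band 2 is 1 − 3/4 = 1/4.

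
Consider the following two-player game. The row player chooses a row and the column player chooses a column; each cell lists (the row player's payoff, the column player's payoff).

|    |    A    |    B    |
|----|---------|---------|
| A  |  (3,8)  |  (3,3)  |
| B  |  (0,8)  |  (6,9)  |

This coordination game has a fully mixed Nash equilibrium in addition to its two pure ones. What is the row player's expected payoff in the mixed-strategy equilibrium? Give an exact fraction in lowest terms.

The column player mixes with probability q on A, chosen so the row player is indifferent: 3q + 3(1−q) = 0q + 6(1−q) gives q = 1/2.
The row player's expected payoff (from either row, since indifferent) is 3·1/2 + 3·1/2 = 3.

3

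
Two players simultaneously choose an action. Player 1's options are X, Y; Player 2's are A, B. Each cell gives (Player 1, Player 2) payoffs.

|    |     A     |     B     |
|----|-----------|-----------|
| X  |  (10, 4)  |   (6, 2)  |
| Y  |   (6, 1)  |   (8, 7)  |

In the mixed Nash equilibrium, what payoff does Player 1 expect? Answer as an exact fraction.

22/3

Player 2 mixes with probability q on A, chosen so Player 1 is indifferent: 10q + 6(1−q) = 6q + 8(1−q) gives q = 1/3.
Player 1's expected payoff (from either row, since indifferent) is 10·1/3 + 6·2/3 = 22/3.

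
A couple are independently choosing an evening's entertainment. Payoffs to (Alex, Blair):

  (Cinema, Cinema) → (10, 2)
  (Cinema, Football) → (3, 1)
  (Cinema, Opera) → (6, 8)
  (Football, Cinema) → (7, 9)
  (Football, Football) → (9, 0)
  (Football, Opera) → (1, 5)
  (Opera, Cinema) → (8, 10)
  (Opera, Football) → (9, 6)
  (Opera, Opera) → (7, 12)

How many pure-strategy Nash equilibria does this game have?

Both Opera: Alex gets 7 (best alternative 6); Blair gets 12 (best alternative 10). Neither deviates — NE.
Both Cinema is not a NE: Blair would switch to Opera (8 > 2).
No other cell survives both best-response checks, so there is 1 pure NE.

1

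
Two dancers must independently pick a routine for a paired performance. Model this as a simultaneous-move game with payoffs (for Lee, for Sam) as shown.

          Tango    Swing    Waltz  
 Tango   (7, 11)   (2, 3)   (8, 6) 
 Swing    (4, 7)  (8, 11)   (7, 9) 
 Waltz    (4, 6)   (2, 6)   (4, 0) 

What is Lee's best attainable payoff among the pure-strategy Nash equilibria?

Both Tango is a pure NE (Lee: 7 ≥ 4; Sam: 11 ≥ 6). Lee gets 7.
Both Swing is a pure NE (Lee: 8 ≥ 2; Sam: 11 ≥ 9). Lee gets 8.
Every other cell has a profitable deviation for at least one player. Highest of {7, 8} is 8.

8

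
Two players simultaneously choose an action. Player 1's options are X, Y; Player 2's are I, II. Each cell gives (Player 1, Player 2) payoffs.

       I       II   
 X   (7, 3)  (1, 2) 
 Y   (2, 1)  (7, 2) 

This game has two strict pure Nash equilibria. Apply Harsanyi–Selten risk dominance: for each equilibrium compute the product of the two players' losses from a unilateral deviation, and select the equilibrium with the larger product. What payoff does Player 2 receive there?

At (X, I): Player 1 loses 7 − 2 = 5 by deviating; Player 2 loses 3 − 2 = 1. Product = 5·1 = 5.
At (Y, II): Player 1 loses 7 − 1 = 6 by deviating; Player 2 loses 2 − 1 = 1. Product = 6·1 = 6.
6 > 5, so (Y, II) is risk-dominant. Player 2's payoff there is 2.

2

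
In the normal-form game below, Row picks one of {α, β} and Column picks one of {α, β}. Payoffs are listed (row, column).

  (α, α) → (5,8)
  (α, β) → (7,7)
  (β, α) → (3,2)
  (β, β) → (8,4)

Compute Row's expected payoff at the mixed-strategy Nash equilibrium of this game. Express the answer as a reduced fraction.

Column mixes with probability q on α, chosen so Row is indifferent: 5q + 7(1−q) = 3q + 8(1−q) gives q = 1/3.
Row's expected payoff (from either row, since indifferent) is 5·1/3 + 7·2/3 = 19/3.

19/3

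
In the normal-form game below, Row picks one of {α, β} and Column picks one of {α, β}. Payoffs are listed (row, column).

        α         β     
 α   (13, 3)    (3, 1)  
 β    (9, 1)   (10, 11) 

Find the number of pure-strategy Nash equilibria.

Both α: Row gets 13 (best alternative 9); Column gets 3 (best alternative 1). Neither deviates — NE.
Both β: Row gets 10 (best alternative 3); Column gets 11 (best alternative 1). Neither deviates — NE.
(α, β) is not a NE: Row would switch to β (10 > 3).
No other cell survives both best-response checks, so there are 2 pure NE.

2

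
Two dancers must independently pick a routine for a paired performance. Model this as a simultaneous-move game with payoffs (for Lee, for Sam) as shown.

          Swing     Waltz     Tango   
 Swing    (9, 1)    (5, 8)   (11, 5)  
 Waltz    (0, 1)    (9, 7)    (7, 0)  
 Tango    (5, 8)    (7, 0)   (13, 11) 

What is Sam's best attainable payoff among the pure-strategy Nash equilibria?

Both Waltz is a pure NE (Lee: 9 ≥ 7; Sam: 7 ≥ 1). Sam gets 7.
Both Tango is a pure NE (Lee: 13 ≥ 11; Sam: 11 ≥ 8). Sam gets 11.
Every other cell has a profitable deviation for at least one player. Highest of {7, 11} is 11.

11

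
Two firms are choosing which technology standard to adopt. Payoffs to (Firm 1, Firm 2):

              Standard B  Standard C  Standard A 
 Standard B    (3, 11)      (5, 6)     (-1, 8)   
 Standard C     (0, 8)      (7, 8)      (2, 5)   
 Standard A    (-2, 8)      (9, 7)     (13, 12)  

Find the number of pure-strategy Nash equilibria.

2

Both Standard B: Firm 1 gets 3 (best alternative 0); Firm 2 gets 11 (best alternative 8). Neither deviates — NE.
Both Standard A: Firm 1 gets 13 (best alternative 2); Firm 2 gets 12 (best alternative 8). Neither deviates — NE.
Both Standard C is not a NE: Firm 1 would switch to Standard A (9 > 7).
No other cell survives both best-response checks, so there are 2 pure NE.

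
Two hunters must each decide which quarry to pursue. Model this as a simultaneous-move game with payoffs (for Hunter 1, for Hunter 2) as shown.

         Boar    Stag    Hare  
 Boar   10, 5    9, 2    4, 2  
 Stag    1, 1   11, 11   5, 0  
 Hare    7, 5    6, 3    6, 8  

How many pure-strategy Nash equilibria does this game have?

3

Both Boar: Hunter 1 gets 10 (best alternative 7); Hunter 2 gets 5 (best alternative 2). Neither deviates — NE.
Both Stag: Hunter 1 gets 11 (best alternative 9); Hunter 2 gets 11 (best alternative 1). Neither deviates — NE.
Both Hare: Hunter 1 gets 6 (best alternative 5); Hunter 2 gets 8 (best alternative 5). Neither deviates — NE.
(Stag, Boar) is not a NE: Hunter 1 would switch to Boar (10 > 1).
No other cell survives both best-response checks, so there are 3 pure NE.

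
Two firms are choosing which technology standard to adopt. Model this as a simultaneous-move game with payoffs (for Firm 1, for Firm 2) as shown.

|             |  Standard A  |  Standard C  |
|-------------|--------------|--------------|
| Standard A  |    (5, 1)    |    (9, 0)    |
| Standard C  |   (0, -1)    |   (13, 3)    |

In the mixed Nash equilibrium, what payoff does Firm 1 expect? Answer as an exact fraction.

65/9

Firm 2 mixes with probability q on Standard A, chosen so Firm 1 is indifferent: 5q + 9(1−q) = 0q + 13(1−q) gives q = 4/9.
Firm 1's expected payoff (from either row, since indifferent) is 5·4/9 + 9·5/9 = 65/9.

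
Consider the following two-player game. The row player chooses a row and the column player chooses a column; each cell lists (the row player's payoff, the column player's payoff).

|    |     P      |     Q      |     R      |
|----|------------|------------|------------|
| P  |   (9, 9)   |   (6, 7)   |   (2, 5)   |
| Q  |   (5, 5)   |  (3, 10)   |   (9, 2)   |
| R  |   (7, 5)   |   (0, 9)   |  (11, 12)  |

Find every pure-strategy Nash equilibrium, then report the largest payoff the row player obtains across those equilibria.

11

Both P is a pure NE (the row player: 9 ≥ 7; the column player: 9 ≥ 7). The row player gets 9.
Both R is a pure NE (the row player: 11 ≥ 9; the column player: 12 ≥ 9). The row player gets 11.
Every other cell has a profitable deviation for at least one player. Highest of {9, 11} is 11.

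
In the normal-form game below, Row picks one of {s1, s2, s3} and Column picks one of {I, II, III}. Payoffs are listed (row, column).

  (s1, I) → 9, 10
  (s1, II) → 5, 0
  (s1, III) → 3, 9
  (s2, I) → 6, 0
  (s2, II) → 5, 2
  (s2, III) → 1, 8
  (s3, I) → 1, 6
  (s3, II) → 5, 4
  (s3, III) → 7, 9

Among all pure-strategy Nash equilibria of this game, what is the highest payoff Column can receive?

(s1, I) is a pure NE (Row: 9 ≥ 6; Column: 10 ≥ 9). Column gets 10.
(s3, III) is a pure NE (Row: 7 ≥ 3; Column: 9 ≥ 6). Column gets 9.
Every other cell has a profitable deviation for at least one player. Highest of {10, 9} is 10.

10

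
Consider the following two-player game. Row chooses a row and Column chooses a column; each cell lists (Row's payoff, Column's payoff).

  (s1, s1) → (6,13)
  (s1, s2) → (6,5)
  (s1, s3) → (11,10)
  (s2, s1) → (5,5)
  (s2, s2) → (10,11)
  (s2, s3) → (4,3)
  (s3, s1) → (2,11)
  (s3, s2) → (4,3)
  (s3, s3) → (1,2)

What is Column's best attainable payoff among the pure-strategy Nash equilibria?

13

Both s1 is a pure NE (Row: 6 ≥ 5; Column: 13 ≥ 10). Column gets 13.
Both s2 is a pure NE (Row: 10 ≥ 6; Column: 11 ≥ 5). Column gets 11.
Every other cell has a profitable deviation for at least one player. Highest of {13, 11} is 13.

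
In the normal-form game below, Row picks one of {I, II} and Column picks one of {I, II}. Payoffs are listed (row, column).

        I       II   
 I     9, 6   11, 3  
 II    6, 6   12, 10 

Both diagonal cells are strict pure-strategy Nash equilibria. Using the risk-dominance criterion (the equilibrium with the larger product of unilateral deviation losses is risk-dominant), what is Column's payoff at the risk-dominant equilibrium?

6

At both I: Row loses 9 − 6 = 3 by deviating; Column loses 6 − 3 = 3. Product = 3·3 = 9.
At both II: Row loses 12 − 11 = 1 by deviating; Column loses 10 − 6 = 4. Product = 1·4 = 4.
9 > 4, so both I is risk-dominant. Column's payoff there is 6.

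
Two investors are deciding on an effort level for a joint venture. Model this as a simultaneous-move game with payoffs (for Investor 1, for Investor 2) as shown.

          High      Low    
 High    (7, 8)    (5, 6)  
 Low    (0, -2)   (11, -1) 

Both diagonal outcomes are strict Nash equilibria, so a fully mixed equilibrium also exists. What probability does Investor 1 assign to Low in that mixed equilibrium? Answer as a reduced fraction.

2/3

Investor 1's mix p on High must make Investor 2 indifferent between High and Low.
Investor 2's payoff from High: 8p + (-2)(1−p). From Low: 6p + (-1)(1−p).
Set equal: 2p = 1(1−p) → p = 1/3.
Probability on Low is 1 − 1/3 = 2/3.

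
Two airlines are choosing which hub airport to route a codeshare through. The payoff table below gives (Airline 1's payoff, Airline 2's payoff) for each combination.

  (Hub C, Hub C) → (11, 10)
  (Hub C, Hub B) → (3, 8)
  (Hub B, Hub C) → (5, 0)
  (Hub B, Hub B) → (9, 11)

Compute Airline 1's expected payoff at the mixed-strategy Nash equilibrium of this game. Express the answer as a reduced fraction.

7

Airline 2 mixes with probability q on Hub C, chosen so Airline 1 is indifferent: 11q + 3(1−q) = 5q + 9(1−q) gives q = 1/2.
Airline 1's expected payoff (from either row, since indifferent) is 11·1/2 + 3·1/2 = 7.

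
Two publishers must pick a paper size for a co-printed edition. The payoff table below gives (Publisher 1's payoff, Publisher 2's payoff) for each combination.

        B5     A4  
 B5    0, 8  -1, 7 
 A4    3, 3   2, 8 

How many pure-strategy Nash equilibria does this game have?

1

Both A4: Publisher 1 gets 2 (best alternative -1); Publisher 2 gets 8 (best alternative 3). Neither deviates — NE.
Both B5 is not a NE: Publisher 1 would switch to A4 (3 > 0).
No other cell survives both best-response checks, so there is 1 pure NE.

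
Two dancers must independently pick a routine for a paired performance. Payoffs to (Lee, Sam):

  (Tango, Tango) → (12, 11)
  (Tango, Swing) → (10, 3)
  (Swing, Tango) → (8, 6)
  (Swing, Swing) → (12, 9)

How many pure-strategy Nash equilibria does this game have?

Both Tango: Lee gets 12 (best alternative 8); Sam gets 11 (best alternative 3). Neither deviates — NE.
Both Swing: Lee gets 12 (best alternative 10); Sam gets 9 (best alternative 6). Neither deviates — NE.
(Swing, Tango) is not a NE: Lee would switch to Tango (12 > 8).
No other cell survives both best-response checks, so there are 2 pure NE.

2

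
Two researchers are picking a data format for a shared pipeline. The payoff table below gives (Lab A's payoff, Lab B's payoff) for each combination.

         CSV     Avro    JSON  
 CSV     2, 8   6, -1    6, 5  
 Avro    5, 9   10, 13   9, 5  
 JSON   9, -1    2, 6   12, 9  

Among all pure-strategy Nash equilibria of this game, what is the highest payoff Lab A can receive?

Both Avro is a pure NE (Lab A: 10 ≥ 6; Lab B: 13 ≥ 9). Lab A gets 10.
Both JSON is a pure NE (Lab A: 12 ≥ 9; Lab B: 9 ≥ 6). Lab A gets 12.
Every other cell has a profitable deviation for at least one player. Highest of {10, 12} is 12.

12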